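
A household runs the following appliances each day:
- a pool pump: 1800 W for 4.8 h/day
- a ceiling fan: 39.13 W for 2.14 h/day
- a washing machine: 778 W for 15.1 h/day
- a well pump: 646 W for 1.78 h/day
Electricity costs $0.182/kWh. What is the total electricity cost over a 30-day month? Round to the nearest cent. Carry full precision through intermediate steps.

pool pump: 1800 W × 4.8 h × 30 d = 259,200 Wh = 259.2 kWh
ceiling fan: 39.13 W × 2.14 h × 30 d = 2,512 Wh = 2.512 kWh
washing machine: 778 W × 15.1 h × 30 d = 352,434 Wh = 352.4 kWh
well pump: 646 W × 1.78 h × 30 d = 34,496 Wh = 34.5 kWh
Total energy = 259.2 + 2.512 + 352.4 + 34.5 = 648.6 kWh
Cost = 648.6 kWh × $0.182 = $118.05

$118.05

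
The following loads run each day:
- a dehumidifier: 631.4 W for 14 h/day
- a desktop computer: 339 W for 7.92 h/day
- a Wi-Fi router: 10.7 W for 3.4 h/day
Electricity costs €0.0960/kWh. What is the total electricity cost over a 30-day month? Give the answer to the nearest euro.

dehumidifier: 631.4 W × 14 h × 30 d = 265,188 Wh = 265.2 kWh
desktop computer: 339 W × 7.92 h × 30 d = 80,546 Wh = 80.55 kWh
Wi-Fi router: 10.7 W × 3.4 h × 30 d = 1,091 Wh = 1.091 kWh
Total energy = 265.2 + 80.55 + 1.091 = 346.8 kWh
Cost = 346.8 kWh × €0.0960 = €33.30 ≈ €33

€33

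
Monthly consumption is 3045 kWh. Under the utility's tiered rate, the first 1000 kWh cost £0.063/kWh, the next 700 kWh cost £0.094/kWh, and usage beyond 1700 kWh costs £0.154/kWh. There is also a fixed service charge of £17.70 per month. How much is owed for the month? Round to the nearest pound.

First 1000 kWh × £0.063 = £63.00
Next 700 kWh × £0.094 = £65.80
Remaining 1345 kWh × £0.154 = £207.13
Energy charge = £335.93; + service £17.70 = £353.63 ≈ £354

£354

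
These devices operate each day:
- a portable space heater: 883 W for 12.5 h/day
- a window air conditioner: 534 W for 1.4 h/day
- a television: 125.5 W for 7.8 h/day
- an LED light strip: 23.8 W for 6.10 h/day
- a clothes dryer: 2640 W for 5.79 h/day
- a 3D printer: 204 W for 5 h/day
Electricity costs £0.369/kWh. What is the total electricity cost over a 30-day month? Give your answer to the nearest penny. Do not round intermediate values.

portable space heater: 883 W × 12.5 h × 30 d = 331,125 Wh = 331.1 kWh
window air conditioner: 534 W × 1.4 h × 30 d = 22,428 Wh = 22.43 kWh
television: 125.5 W × 7.8 h × 30 d = 29,367 Wh = 29.37 kWh
LED light strip: 23.8 W × 6.10 h × 30 d = 4,355 Wh = 4.355 kWh
clothes dryer: 2640 W × 5.79 h × 30 d = 458,568 Wh = 458.6 kWh
3D printer: 204 W × 5 h × 30 d = 30,600 Wh = 30.6 kWh
Total energy = 331.1 + 22.43 + 29.37 + 4.355 + 458.6 + 30.6 = 876.4 kWh
Cost = 876.4 kWh × £0.369 = £323.41

£323.41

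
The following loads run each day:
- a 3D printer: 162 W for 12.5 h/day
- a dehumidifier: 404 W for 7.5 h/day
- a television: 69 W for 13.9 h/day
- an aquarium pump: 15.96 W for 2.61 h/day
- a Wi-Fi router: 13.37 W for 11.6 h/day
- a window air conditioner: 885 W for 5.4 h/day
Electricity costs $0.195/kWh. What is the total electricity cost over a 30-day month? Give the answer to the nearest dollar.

3D printer: 162 W × 12.5 h × 30 d = 60,750 Wh = 60.75 kWh
dehumidifier: 404 W × 7.5 h × 30 d = 90,900 Wh = 90.9 kWh
television: 69 W × 13.9 h × 30 d = 28,773 Wh = 28.77 kWh
aquarium pump: 15.96 W × 2.61 h × 30 d = 1,250 Wh = 1.25 kWh
Wi-Fi router: 13.37 W × 11.6 h × 30 d = 4,653 Wh = 4.653 kWh
window air conditioner: 885 W × 5.4 h × 30 d = 143,370 Wh = 143.4 kWh
Total energy = 60.75 + 90.9 + 28.77 + 1.25 + 4.653 + 143.4 = 329.7 kWh
Cost = 329.7 kWh × $0.195 = $64.29 ≈ $64

$64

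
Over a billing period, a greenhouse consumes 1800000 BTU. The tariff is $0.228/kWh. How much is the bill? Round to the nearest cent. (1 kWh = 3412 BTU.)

$120.28

1800000 BTU × (0.00029308 kWh/BTU) = 527.5 kWh
Cost = 527.5 kWh × $0.228/kWh = $120.28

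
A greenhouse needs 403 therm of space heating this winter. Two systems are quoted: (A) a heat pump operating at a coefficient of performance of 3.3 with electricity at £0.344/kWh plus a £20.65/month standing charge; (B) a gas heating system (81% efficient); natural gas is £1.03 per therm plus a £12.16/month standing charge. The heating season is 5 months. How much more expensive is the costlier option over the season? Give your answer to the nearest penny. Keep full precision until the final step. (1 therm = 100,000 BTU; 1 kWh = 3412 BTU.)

£761.23

Heat load = 403 therm × 100,000 = 40,300,000 BTU
Gas: input = 40,300,000 / 0.81 = 49,753,086 BTU = 497.5 therm → 497.5 × £1.03 = £512.46; + 5 × £12.16 standing = £573.26
Heat pump: 40,300,000 BTU / 3412 = 11,810 kWh heat; / 3.3 = 3,579 kWh in → × £0.344 = £1,231.23; + 5 × £20.65 standing = £1,334.48
Difference = |£573.26 − £1,334.48| = £761.23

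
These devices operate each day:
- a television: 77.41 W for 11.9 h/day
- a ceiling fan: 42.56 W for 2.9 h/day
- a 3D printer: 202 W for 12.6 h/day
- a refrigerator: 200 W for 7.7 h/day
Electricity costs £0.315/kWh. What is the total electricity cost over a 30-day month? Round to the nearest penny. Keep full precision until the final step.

television: 77.41 W × 11.9 h × 30 d = 27,635 Wh = 27.64 kWh
ceiling fan: 42.56 W × 2.9 h × 30 d = 3,703 Wh = 3.703 kWh
3D printer: 202 W × 12.6 h × 30 d = 76,356 Wh = 76.36 kWh
refrigerator: 200 W × 7.7 h × 30 d = 46,200 Wh = 46.2 kWh
Total energy = 27.64 + 3.703 + 76.36 + 46.2 = 153.9 kWh
Cost = 153.9 kWh × £0.315 = £48.48

£48.48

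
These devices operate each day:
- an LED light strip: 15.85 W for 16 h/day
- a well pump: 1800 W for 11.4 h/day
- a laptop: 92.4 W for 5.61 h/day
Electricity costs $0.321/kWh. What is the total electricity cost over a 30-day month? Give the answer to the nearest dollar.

LED light strip: 15.85 W × 16 h × 30 d = 7,608 Wh = 7.608 kWh
well pump: 1800 W × 11.4 h × 30 d = 615,600 Wh = 615.6 kWh
laptop: 92.4 W × 5.61 h × 30 d = 15,551 Wh = 15.55 kWh
Total energy = 7.608 + 615.6 + 15.55 = 638.8 kWh
Cost = 638.8 kWh × $0.321 = $205.04 ≈ $205

$205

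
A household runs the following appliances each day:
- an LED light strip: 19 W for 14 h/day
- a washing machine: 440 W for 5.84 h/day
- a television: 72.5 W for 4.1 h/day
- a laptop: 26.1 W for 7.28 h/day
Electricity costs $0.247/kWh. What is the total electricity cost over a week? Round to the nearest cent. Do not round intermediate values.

LED light strip: 19 W × 14 h × 7 d = 1,862 Wh = 1.862 kWh
washing machine: 440 W × 5.84 h × 7 d = 17,987 Wh = 17.99 kWh
television: 72.5 W × 4.1 h × 7 d = 2,081 Wh = 2.081 kWh
laptop: 26.1 W × 7.28 h × 7 d = 1,330 Wh = 1.33 kWh
Total energy = 1.862 + 17.99 + 2.081 + 1.33 = 23.26 kWh
Cost = 23.26 kWh × $0.247 = $5.75

$5.75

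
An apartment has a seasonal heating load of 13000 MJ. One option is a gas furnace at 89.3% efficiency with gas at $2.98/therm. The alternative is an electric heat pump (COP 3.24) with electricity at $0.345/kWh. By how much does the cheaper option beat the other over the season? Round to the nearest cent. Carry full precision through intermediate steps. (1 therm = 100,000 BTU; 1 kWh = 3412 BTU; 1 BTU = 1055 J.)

$26.65

Heat load = 13000 MJ = 13,000,000,000 J / 1055 = 12,322,275 BTU
Gas: input = 12,322,275 / 0.893 = 13,798,740 BTU = 138 therm → 138 × $2.98 = $411.20
Heat pump: 12,322,275 BTU / 3412 = 3,611 kWh heat; / 3.24 = 1,115 kWh in → × $0.345 = $384.55
Difference = |$411.20 − $384.55| = $26.65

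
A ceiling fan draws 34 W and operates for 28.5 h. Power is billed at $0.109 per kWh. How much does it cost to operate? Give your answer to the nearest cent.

Energy = 34 W × 28.5 h = 969 Wh = 0.969 kWh
Cost = 0.969 kWh × $0.109/kWh = $0.11

$0.11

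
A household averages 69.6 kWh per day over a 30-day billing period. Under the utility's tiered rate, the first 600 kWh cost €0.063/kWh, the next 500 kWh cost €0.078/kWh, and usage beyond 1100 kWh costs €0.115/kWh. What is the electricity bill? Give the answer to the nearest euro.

€190

Usage = 69.6 kWh/day × 30 days = 2088 kWh
First 600 kWh × €0.063 = €37.80
Next 500 kWh × €0.078 = €39.00
Remaining 988 kWh × €0.115 = €113.62
Total = €190.42 ≈ €190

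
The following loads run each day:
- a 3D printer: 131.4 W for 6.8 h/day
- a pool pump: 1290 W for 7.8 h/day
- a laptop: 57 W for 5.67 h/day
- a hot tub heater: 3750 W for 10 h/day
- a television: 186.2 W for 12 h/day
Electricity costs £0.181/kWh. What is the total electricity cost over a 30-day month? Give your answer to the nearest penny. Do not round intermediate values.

£277.00

3D printer: 131.4 W × 6.8 h × 30 d = 26,806 Wh = 26.81 kWh
pool pump: 1290 W × 7.8 h × 30 d = 301,860 Wh = 301.9 kWh
laptop: 57 W × 5.67 h × 30 d = 9,696 Wh = 9.696 kWh
hot tub heater: 3750 W × 10 h × 30 d = 1,125,000 Wh = 1,125 kWh
television: 186.2 W × 12 h × 30 d = 67,032 Wh = 67.03 kWh
Total energy = 26.81 + 301.9 + 9.696 + 1,125 + 67.03 = 1,530 kWh
Cost = 1,530 kWh × £0.181 = £277.00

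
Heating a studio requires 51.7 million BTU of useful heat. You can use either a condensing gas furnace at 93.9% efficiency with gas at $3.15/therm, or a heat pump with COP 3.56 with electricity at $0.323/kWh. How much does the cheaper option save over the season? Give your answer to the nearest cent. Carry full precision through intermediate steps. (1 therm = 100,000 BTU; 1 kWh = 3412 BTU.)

Heat load = 51.7 × 10⁶ BTU = 51,700,000 BTU
Gas: input = 51,700,000 / 0.939 = 55,058,573 BTU = 550.6 therm → 550.6 × $3.15 = $1,734.35
Heat pump: 51,700,000 BTU / 3412 = 15,150 kWh heat; / 3.56 = 4,256 kWh in → × $0.323 = $1,374.78
Difference = |$1,734.35 − $1,374.78| = $359.56

$359.56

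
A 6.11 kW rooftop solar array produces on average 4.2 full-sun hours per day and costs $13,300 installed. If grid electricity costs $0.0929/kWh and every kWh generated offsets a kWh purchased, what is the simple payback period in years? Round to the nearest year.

15 years

Daily generation = 6.11 kW × 4.2 h = 25.66 kWh
Annual generation = 25.66 × 365 = 9366.6 kWh
Annual savings = 9366.6 × $0.0929 = $870.16
Payback = $13,300 / $870.16 = 15.3 years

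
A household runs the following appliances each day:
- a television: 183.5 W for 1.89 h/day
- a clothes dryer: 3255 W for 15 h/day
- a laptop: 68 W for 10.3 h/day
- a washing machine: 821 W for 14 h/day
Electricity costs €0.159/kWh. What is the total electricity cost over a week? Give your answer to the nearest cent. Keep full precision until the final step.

television: 183.5 W × 1.89 h × 7 d = 2,428 Wh = 2.428 kWh
clothes dryer: 3255 W × 15 h × 7 d = 341,775 Wh = 341.8 kWh
laptop: 68 W × 10.3 h × 7 d = 4,903 Wh = 4.903 kWh
washing machine: 821 W × 14 h × 7 d = 80,458 Wh = 80.46 kWh
Total energy = 2.428 + 341.8 + 4.903 + 80.46 = 429.6 kWh
Cost = 429.6 kWh × €0.159 = €68.30

€68.30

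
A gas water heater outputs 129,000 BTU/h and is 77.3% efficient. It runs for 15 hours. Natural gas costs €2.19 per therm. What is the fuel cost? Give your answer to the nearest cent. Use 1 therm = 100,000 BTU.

€54.82

Heat delivered = 129,000 BTU/h × 15 h = 1,935,000 BTU
Gas input = 1,935,000 / 0.773 = 2,503,234 BTU
= 2,503,234 / 100,000 = 25.03 therm
Cost = 25.03 × €2.19/therm = €54.82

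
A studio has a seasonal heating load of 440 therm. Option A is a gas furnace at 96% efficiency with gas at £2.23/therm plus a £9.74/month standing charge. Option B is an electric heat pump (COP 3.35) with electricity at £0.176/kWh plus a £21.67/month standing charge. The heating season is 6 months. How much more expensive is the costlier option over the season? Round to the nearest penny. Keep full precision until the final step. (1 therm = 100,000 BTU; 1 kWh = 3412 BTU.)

£273.00

Heat load = 440 therm × 100,000 = 44,000,000 BTU
Gas: input = 44,000,000 / 0.96 = 45,833,333 BTU = 458.3 therm → 458.3 × £2.23 = £1,022.08; + 6 × £9.74 standing = £1,080.52
Heat pump: 44,000,000 BTU / 3412 = 12,900 kWh heat; / 3.35 = 3,849 kWh in → × £0.176 = £677.50; + 6 × £21.67 standing = £807.52
Difference = |£1,080.52 − £807.52| = £273.00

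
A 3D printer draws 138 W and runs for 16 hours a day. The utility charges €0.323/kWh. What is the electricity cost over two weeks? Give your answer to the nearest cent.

€9.98

Energy = 138 W × 16 h/day × 14 days = 30,912 Wh = 30.91 kWh
Cost = 30.91 kWh × €0.323/kWh = €9.98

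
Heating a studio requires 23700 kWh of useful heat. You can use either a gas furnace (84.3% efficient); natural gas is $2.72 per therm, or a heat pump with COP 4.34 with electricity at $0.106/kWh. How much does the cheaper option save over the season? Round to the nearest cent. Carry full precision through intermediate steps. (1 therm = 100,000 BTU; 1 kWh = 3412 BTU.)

$2030.30

Heat load = 23700 kWh × 3412 = 80,864,400 BTU
Gas: input = 80,864,400 / 0.843 = 95,924,555 BTU = 959.2 therm → 959.2 × $2.72 = $2,609.15
Heat pump: 80,864,400 BTU / 3412 = 23,700 kWh heat; / 4.34 = 5,461 kWh in → × $0.106 = $578.85
Difference = |$2,609.15 − $578.85| = $2,030.30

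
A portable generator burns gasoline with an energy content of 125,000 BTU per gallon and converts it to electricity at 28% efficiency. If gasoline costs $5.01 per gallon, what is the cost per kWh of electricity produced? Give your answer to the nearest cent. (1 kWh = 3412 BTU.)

Electrical output per gallon = 125,000 BTU × 0.28 / 3412 BTU/kWh = 10.26 kWh
Cost per kWh = $5.01 / 10.26 kWh = $0.488

$0.49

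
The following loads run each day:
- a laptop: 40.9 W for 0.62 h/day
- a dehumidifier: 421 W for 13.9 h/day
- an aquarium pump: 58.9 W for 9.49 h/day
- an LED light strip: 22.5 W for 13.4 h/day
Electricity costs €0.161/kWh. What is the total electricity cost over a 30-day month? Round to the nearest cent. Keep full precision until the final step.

€32.54

laptop: 40.9 W × 0.62 h × 30 d = 761 Wh = 0.7607 kWh
dehumidifier: 421 W × 13.9 h × 30 d = 175,557 Wh = 175.6 kWh
aquarium pump: 58.9 W × 9.49 h × 30 d = 16,769 Wh = 16.77 kWh
LED light strip: 22.5 W × 13.4 h × 30 d = 9,045 Wh = 9.045 kWh
Total energy = 0.7607 + 175.6 + 16.77 + 9.045 = 202.1 kWh
Cost = 202.1 kWh × €0.161 = €32.54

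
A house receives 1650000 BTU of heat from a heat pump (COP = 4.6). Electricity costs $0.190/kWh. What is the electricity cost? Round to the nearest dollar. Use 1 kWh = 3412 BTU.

Heat delivered = 1,650,000 BTU / 3412 = 483.6 kWh
Electrical input = 483.6 kWh / 4.6 = 105.1 kWh
Cost = 105.1 × $0.190/kWh = $19.97 ≈ $20

$20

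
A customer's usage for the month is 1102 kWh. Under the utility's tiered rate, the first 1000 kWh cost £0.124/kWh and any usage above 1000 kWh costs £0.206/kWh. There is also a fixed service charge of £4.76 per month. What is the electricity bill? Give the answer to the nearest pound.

First 1000 kWh × £0.124 = £124.00
Remaining 102 kWh × £0.206 = £21.01
Energy charge = £145.01; + service £4.76 = £149.77 ≈ £150

£150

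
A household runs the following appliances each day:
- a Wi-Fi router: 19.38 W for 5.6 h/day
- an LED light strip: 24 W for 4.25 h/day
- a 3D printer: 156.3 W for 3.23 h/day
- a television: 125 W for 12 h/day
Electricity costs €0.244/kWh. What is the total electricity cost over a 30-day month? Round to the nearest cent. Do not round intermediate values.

€16.22

Wi-Fi router: 19.38 W × 5.6 h × 30 d = 3,256 Wh = 3.256 kWh
LED light strip: 24 W × 4.25 h × 30 d = 3,060 Wh = 3.06 kWh
3D printer: 156.3 W × 3.23 h × 30 d = 15,145 Wh = 15.15 kWh
television: 125 W × 12 h × 30 d = 45,000 Wh = 45 kWh
Total energy = 3.256 + 3.06 + 15.15 + 45 = 66.46 kWh
Cost = 66.46 kWh × €0.244 = €16.22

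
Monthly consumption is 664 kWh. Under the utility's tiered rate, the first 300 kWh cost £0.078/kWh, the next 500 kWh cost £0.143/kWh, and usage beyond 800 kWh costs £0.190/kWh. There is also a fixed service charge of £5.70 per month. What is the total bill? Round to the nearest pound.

First 300 kWh × £0.078 = £23.40
Next 364 kWh × £0.143 = £52.05
Remaining tier: 0 kWh (not reached)
Energy charge = £75.45; + service £5.70 = £81.15 ≈ £81

£81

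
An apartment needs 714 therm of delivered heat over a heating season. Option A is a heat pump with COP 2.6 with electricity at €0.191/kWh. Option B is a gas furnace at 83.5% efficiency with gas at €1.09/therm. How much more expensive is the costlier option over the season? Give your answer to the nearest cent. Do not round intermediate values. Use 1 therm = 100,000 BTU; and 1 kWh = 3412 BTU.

€605.22

Heat load = 714 therm × 100,000 = 71,400,000 BTU
Gas: input = 71,400,000 / 0.835 = 85,508,982 BTU = 855.1 therm → 855.1 × €1.09 = €932.05
Heat pump: 71,400,000 BTU / 3412 = 20,930 kWh heat; / 2.6 = 8,049 kWh in → × €0.191 = €1,537.27
Difference = |€932.05 − €1,537.27| = €605.22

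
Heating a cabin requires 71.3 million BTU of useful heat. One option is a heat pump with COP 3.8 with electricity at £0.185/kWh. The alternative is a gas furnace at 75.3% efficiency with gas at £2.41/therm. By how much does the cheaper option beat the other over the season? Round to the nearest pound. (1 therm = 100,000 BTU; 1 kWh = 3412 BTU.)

£1265

Heat load = 71.3 × 10⁶ BTU = 71,300,000 BTU
Gas: input = 71,300,000 / 0.753 = 94,687,915 BTU = 946.9 therm → 946.9 × £2.41 = £2,281.98
Heat pump: 71,300,000 BTU / 3412 = 20,900 kWh heat; / 3.8 = 5,499 kWh in → × £0.185 = £1,017.35
Difference = |£2,281.98 − £1,017.35| = £1,264.63 ≈ £1265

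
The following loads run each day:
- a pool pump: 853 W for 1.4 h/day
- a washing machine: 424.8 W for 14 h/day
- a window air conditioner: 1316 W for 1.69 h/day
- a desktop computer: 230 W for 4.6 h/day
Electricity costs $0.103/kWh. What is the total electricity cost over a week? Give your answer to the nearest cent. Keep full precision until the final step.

pool pump: 853 W × 1.4 h × 7 d = 8,359 Wh = 8.359 kWh
washing machine: 424.8 W × 14 h × 7 d = 41,630 Wh = 41.63 kWh
window air conditioner: 1316 W × 1.69 h × 7 d = 15,568 Wh = 15.57 kWh
desktop computer: 230 W × 4.6 h × 7 d = 7,406 Wh = 7.406 kWh
Total energy = 8.359 + 41.63 + 15.57 + 7.406 = 72.96 kWh
Cost = 72.96 kWh × $0.103 = $7.52

$7.52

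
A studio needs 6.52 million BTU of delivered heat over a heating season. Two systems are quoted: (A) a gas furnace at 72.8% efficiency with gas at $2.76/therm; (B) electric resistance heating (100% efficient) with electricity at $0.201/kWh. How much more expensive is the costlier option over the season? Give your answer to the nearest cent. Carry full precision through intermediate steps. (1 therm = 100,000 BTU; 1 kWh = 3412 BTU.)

$136.90

Heat load = 6.52 × 10⁶ BTU = 6,520,000 BTU
Gas: input = 6,520,000 / 0.728 = 8,956,044 BTU = 89.56 therm → 89.56 × $2.76 = $247.19
Electric: 6,520,000 BTU / 3412 = 1,911 kWh → × $0.201 = $384.09
Difference = |$247.19 − $384.09| = $136.90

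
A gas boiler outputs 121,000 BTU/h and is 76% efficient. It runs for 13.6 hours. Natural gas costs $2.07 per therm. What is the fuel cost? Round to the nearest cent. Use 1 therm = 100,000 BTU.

$44.82

Heat delivered = 121,000 BTU/h × 13.6 h = 1,645,600 BTU
Gas input = 1,645,600 / 0.76 = 2,165,263 BTU
= 2,165,263 / 100,000 = 21.65 therm
Cost = 21.65 × $2.07/therm = $44.82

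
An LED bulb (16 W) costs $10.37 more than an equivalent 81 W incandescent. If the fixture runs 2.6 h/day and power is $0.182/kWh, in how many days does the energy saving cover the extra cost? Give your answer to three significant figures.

337 days

Power saved = 81 − 16 = 65 W
Daily energy saved = 65 W × 2.6 h = 169 Wh = 0.169 kWh
Daily savings = 0.169 × $0.182 = $0.0308
Payback = $10.37 / $0.0308 per day = 337.1 days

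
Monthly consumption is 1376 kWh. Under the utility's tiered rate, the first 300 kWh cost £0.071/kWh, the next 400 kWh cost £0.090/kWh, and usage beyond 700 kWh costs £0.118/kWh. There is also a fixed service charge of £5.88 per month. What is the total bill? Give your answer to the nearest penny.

£142.95

First 300 kWh × £0.071 = £21.30
Next 400 kWh × £0.090 = £36.00
Remaining 676 kWh × £0.118 = £79.77
Energy charge = £137.07; + service £5.88 = £142.95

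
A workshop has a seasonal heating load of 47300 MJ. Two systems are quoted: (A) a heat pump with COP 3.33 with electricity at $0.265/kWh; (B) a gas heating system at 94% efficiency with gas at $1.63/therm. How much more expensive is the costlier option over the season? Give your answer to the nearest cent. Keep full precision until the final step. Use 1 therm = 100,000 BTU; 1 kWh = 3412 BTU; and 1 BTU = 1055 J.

$268.24

Heat load = 47300 MJ = 47,300,000,000 J / 1055 = 44,834,123 BTU
Gas: input = 44,834,123 / 0.94 = 47,695,876 BTU = 477 therm → 477 × $1.63 = $777.44
Heat pump: 44,834,123 BTU / 3412 = 13,140 kWh heat; / 3.33 = 3,946 kWh in → × $0.265 = $1,045.69
Difference = |$777.44 − $1,045.69| = $268.24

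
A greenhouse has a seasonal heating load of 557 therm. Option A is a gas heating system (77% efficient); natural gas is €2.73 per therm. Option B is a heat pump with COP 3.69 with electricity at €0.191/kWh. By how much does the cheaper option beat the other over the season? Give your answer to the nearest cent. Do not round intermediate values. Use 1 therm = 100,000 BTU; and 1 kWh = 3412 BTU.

€1129.83

Heat load = 557 therm × 100,000 = 55,700,000 BTU
Gas: input = 55,700,000 / 0.77 = 72,337,662 BTU = 723.4 therm → 723.4 × €2.73 = €1,974.82
Heat pump: 55,700,000 BTU / 3412 = 16,320 kWh heat; / 3.69 = 4,424 kWh in → × €0.191 = €844.99
Difference = |€1,974.82 − €844.99| = €1,129.83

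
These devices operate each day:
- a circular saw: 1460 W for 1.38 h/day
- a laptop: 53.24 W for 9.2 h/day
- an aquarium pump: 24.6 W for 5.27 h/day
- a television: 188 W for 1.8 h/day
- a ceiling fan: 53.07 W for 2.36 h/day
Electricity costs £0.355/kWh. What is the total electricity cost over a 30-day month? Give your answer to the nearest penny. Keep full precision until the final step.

circular saw: 1460 W × 1.38 h × 30 d = 60,444 Wh = 60.44 kWh
laptop: 53.24 W × 9.2 h × 30 d = 14,694 Wh = 14.69 kWh
aquarium pump: 24.6 W × 5.27 h × 30 d = 3,889 Wh = 3.889 kWh
television: 188 W × 1.8 h × 30 d = 10,152 Wh = 10.15 kWh
ceiling fan: 53.07 W × 2.36 h × 30 d = 3,757 Wh = 3.757 kWh
Total energy = 60.44 + 14.69 + 3.889 + 10.15 + 3.757 = 92.94 kWh
Cost = 92.94 kWh × £0.355 = £32.99

£32.99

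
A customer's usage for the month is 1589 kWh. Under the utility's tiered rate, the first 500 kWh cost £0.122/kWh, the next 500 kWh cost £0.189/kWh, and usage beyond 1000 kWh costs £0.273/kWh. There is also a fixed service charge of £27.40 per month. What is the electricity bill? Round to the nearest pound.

£344

First 500 kWh × £0.122 = £61.00
Next 500 kWh × £0.189 = £94.50
Remaining 589 kWh × £0.273 = £160.80
Energy charge = £316.30; + service £27.40 = £343.70 ≈ £344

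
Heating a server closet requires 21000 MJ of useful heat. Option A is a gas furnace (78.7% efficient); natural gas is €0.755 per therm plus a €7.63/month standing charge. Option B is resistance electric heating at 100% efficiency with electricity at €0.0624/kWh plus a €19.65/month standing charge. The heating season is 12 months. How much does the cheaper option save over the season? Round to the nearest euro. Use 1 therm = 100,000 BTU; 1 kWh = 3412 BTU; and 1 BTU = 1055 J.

€317

Heat load = 21000 MJ = 21,000,000,000 J / 1055 = 19,905,213 BTU
Gas: input = 19,905,213 / 0.787 = 25,292,520 BTU = 252.9 therm → 252.9 × €0.755 = €190.96; + 12 × €7.63 standing = €282.52
Electric: 19,905,213 BTU / 3412 = 5,834 kWh → × €0.0624 = €364.03; + 12 × €19.65 standing = €599.83
Difference = |€282.52 − €599.83| = €317.32 ≈ €317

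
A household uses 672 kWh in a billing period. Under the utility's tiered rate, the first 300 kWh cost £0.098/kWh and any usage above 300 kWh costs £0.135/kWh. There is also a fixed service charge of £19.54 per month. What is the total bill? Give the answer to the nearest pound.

First 300 kWh × £0.098 = £29.40
Remaining 372 kWh × £0.135 = £50.22
Energy charge = £79.62; + service £19.54 = £99.16 ≈ £99

£99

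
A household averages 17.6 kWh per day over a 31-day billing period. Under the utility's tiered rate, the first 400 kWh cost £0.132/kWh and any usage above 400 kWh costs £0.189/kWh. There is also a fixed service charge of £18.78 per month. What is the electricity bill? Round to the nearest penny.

£99.10

Usage = 17.6 kWh/day × 31 days = 545.6 kWh
First 400 kWh × £0.132 = £52.80
Remaining 145.6 kWh × £0.189 = £27.52
Energy charge = £80.32; + service £18.78 = £99.10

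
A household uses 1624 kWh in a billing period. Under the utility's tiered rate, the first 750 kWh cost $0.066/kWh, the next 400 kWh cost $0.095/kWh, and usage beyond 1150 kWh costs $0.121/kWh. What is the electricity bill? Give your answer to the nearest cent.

$144.85

First 750 kWh × $0.066 = $49.50
Next 400 kWh × $0.095 = $38.00
Remaining 474 kWh × $0.121 = $57.35
Total = $144.85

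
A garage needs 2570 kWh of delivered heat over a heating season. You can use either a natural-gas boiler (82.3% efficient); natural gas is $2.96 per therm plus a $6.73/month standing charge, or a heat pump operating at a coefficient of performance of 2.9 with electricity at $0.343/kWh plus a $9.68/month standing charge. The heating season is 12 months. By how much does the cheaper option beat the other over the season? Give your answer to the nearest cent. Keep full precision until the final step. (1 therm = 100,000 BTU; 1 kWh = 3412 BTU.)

$23.99

Heat load = 2570 kWh × 3412 = 8,768,840 BTU
Gas: input = 8,768,840 / 0.823 = 10,654,727 BTU = 106.5 therm → 106.5 × $2.96 = $315.38; + 12 × $6.73 standing = $396.14
Heat pump: 8,768,840 BTU / 3412 = 2,570 kWh heat; / 2.9 = 886.2 kWh in → × $0.343 = $303.97; + 12 × $9.68 standing = $420.13
Difference = |$396.14 − $420.13| = $23.99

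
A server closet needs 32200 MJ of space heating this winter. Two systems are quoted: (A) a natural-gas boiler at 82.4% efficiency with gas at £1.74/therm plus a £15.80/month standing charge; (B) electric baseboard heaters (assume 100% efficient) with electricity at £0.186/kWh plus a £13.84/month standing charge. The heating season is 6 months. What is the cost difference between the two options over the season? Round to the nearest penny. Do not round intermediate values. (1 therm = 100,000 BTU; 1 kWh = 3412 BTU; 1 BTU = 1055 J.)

Heat load = 32200 MJ = 32,200,000,000 J / 1055 = 30,521,327 BTU
Gas: input = 30,521,327 / 0.824 = 37,040,445 BTU = 370.4 therm → 370.4 × £1.74 = £644.50; + 6 × £15.80 standing = £739.30
Electric: 30,521,327 BTU / 3412 = 8,945 kWh → × £0.186 = £1,663.82; + 6 × £13.84 standing = £1,746.86
Difference = |£739.30 − £1,746.86| = £1,007.56

£1007.56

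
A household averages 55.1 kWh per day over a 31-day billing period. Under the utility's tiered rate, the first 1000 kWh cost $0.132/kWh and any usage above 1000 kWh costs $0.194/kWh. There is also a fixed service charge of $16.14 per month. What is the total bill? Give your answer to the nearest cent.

$285.51

Usage = 55.1 kWh/day × 31 days = 1708.1 kWh
First 1000 kWh × $0.132 = $132.00
Remaining 708.1 kWh × $0.194 = $137.37
Energy charge = $269.37; + service $16.14 = $285.51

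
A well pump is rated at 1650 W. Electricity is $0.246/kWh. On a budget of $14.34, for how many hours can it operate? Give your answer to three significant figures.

Energy budget = $14.34 / $0.246 per kWh = 58.29 kWh = 58,293 Wh
Runtime = 58,293 Wh / 1650 W = 35.33 h

35.3 h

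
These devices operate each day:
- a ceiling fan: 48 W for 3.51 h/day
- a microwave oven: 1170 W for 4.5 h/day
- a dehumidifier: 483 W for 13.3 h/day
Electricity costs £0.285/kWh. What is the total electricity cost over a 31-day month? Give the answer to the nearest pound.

ceiling fan: 48 W × 3.51 h × 31 d = 5,223 Wh = 5.223 kWh
microwave oven: 1170 W × 4.5 h × 31 d = 163,215 Wh = 163.2 kWh
dehumidifier: 483 W × 13.3 h × 31 d = 199,141 Wh = 199.1 kWh
Total energy = 5.223 + 163.2 + 199.1 = 367.6 kWh
Cost = 367.6 kWh × £0.285 = £104.76 ≈ £105

£105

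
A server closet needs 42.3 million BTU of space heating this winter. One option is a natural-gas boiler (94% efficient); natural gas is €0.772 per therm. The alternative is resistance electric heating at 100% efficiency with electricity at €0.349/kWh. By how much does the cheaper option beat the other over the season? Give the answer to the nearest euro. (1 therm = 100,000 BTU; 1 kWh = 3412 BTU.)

Heat load = 42.3 × 10⁶ BTU = 42,300,000 BTU
Gas: input = 42,300,000 / 0.94 = 45,000,000 BTU = 450 therm → 450 × €0.772 = €347.40
Electric: 42,300,000 BTU / 3412 = 12,400 kWh → × €0.349 = €4,326.70
Difference = |€347.40 − €4,326.70| = €3,979.30 ≈ €3979

€3979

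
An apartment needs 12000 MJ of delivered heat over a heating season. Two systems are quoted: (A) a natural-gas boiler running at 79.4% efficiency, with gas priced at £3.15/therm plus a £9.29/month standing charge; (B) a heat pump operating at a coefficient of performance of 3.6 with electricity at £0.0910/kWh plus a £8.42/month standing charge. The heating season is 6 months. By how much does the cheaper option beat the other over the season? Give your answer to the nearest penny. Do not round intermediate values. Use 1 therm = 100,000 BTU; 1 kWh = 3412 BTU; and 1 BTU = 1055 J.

£372.20

Heat load = 12000 MJ = 12,000,000,000 J / 1055 = 11,374,408 BTU
Gas: input = 11,374,408 / 0.794 = 14,325,450 BTU = 143.3 therm → 143.3 × £3.15 = £451.25; + 6 × £9.29 standing = £506.99
Heat pump: 11,374,408 BTU / 3412 = 3,334 kWh heat; / 3.6 = 926 kWh in → × £0.0910 = £84.27; + 6 × £8.42 standing = £134.79
Difference = |£506.99 − £134.79| = £372.20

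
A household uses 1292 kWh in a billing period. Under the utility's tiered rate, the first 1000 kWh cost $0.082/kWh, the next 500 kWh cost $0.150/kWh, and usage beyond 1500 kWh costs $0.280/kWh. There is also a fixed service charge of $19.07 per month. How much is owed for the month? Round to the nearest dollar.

$145

First 1000 kWh × $0.082 = $82.00
Next 292 kWh × $0.150 = $43.80
Remaining tier: 0 kWh (not reached)
Energy charge = $125.80; + service $19.07 = $144.87 ≈ $145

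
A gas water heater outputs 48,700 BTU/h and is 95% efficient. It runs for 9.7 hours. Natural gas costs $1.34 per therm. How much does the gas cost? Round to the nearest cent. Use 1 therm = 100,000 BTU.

Heat delivered = 48,700 BTU/h × 9.7 h = 472,390 BTU
Gas input = 472,390 / 0.95 = 497,253 BTU
= 497,253 / 100,000 = 4.973 therm
Cost = 4.973 × $1.34/therm = $6.66

$6.66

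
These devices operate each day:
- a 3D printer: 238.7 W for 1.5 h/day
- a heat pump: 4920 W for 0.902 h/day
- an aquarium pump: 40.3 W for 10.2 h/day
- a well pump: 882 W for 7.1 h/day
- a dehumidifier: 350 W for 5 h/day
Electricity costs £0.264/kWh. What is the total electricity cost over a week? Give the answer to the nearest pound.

3D printer: 238.7 W × 1.5 h × 7 d = 2,506 Wh = 2.506 kWh
heat pump: 4920 W × 0.902 h × 7 d = 31,065 Wh = 31.06 kWh
aquarium pump: 40.3 W × 10.2 h × 7 d = 2,877 Wh = 2.877 kWh
well pump: 882 W × 7.1 h × 7 d = 43,835 Wh = 43.84 kWh
dehumidifier: 350 W × 5 h × 7 d = 12,250 Wh = 12.25 kWh
Total energy = 2.506 + 31.06 + 2.877 + 43.84 + 12.25 = 92.53 kWh
Cost = 92.53 kWh × £0.264 = £24.43 ≈ £24

£24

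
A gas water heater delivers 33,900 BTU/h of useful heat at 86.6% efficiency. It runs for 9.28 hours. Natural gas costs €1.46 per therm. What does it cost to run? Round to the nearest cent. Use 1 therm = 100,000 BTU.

€5.30

Heat delivered = 33,900 BTU/h × 9.28 h = 314,592 BTU
Gas input = 314,592 / 0.866 = 363,270 BTU
= 363,270 / 100,000 = 3.633 therm
Cost = 3.633 × €1.46/therm = €5.30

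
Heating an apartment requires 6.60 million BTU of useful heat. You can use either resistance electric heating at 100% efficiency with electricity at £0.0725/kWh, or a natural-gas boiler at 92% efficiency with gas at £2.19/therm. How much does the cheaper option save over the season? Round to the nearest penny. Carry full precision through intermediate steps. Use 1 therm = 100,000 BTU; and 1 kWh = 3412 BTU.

Heat load = 6.60 × 10⁶ BTU = 6,600,000 BTU
Gas: input = 6,600,000 / 0.92 = 7,173,913 BTU = 71.74 therm → 71.74 × £2.19 = £157.11
Electric: 6,600,000 BTU / 3412 = 1,934 kWh → × £0.0725 = £140.24
Difference = |£157.11 − £140.24| = £16.87

£16.87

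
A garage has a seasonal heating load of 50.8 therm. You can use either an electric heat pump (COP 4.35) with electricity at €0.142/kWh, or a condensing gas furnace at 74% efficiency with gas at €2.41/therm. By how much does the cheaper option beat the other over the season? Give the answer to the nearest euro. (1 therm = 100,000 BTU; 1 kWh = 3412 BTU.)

Heat load = 50.8 therm × 100,000 = 5,080,000 BTU
Gas: input = 5,080,000 / 0.74 = 6,864,865 BTU = 68.65 therm → 68.65 × €2.41 = €165.44
Heat pump: 5,080,000 BTU / 3412 = 1,489 kWh heat; / 4.35 = 342.3 kWh in → × €0.142 = €48.60
Difference = |€165.44 − €48.60| = €116.84 ≈ €117

€117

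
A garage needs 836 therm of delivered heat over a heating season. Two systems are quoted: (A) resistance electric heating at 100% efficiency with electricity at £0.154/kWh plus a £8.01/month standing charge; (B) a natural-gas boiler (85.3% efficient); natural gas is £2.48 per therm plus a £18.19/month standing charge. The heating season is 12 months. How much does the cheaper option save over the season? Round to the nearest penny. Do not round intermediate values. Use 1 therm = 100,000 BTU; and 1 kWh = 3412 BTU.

£1220.54

Heat load = 836 therm × 100,000 = 83,600,000 BTU
Gas: input = 83,600,000 / 0.853 = 98,007,034 BTU = 980.1 therm → 980.1 × £2.48 = £2,430.57; + 12 × £18.19 standing = £2,648.85
Electric: 83,600,000 BTU / 3412 = 24,500 kWh → × £0.154 = £3,773.27; + 12 × £8.01 standing = £3,869.39
Difference = |£2,648.85 − £3,869.39| = £1,220.54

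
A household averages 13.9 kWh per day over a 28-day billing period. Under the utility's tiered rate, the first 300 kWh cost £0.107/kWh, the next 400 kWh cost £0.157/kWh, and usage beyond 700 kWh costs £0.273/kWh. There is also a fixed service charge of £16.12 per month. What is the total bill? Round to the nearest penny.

Usage = 13.9 kWh/day × 28 days = 389.2 kWh
First 300 kWh × £0.107 = £32.10
Next 89.2 kWh × £0.157 = £14.00
Remaining tier: 0 kWh (not reached)
Energy charge = £46.10; + service £16.12 = £62.22

£62.22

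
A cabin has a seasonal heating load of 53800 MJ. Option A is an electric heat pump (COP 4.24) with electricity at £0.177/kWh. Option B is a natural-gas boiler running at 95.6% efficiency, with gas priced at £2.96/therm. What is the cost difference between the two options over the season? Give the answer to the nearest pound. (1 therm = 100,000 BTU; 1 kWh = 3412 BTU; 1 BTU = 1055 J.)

Heat load = 53800 MJ = 53,800,000,000 J / 1055 = 50,995,261 BTU
Gas: input = 50,995,261 / 0.956 = 53,342,323 BTU = 533.4 therm → 533.4 × £2.96 = £1,578.93
Heat pump: 50,995,261 BTU / 3412 = 14,950 kWh heat; / 4.24 = 3,525 kWh in → × £0.177 = £623.92
Difference = |£1,578.93 − £623.92| = £955.01 ≈ £955

£955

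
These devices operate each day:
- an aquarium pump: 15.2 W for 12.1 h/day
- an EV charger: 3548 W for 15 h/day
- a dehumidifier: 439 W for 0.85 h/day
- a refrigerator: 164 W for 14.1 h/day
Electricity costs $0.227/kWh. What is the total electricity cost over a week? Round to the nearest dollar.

aquarium pump: 15.2 W × 12.1 h × 7 d = 1,287 Wh = 1.287 kWh
EV charger: 3548 W × 15 h × 7 d = 372,540 Wh = 372.5 kWh
dehumidifier: 439 W × 0.85 h × 7 d = 2,612 Wh = 2.612 kWh
refrigerator: 164 W × 14.1 h × 7 d = 16,187 Wh = 16.19 kWh
Total energy = 1.287 + 372.5 + 2.612 + 16.19 = 392.6 kWh
Cost = 392.6 kWh × $0.227 = $89.13 ≈ $89

$89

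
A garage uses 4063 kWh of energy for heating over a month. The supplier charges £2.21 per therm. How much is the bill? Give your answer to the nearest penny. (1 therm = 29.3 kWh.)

4063 kWh × (0.03413 therm/kWh) = 138.7 therm
Cost = 138.7 therm × £2.21/therm = £306.46

£306.46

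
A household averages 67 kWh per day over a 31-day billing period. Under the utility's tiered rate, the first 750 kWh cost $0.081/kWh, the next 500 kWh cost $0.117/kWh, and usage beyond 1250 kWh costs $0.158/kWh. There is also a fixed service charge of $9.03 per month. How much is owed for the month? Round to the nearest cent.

$258.95

Usage = 67 kWh/day × 31 days = 2077 kWh
First 750 kWh × $0.081 = $60.75
Next 500 kWh × $0.117 = $58.50
Remaining 827 kWh × $0.158 = $130.67
Energy charge = $249.92; + service $9.03 = $258.95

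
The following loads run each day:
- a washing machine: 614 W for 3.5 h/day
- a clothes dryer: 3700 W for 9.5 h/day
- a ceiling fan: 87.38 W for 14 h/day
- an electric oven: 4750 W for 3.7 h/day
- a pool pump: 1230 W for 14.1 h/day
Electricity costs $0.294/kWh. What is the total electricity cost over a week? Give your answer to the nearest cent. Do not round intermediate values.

$151.14

washing machine: 614 W × 3.5 h × 7 d = 15,043 Wh = 15.04 kWh
clothes dryer: 3700 W × 9.5 h × 7 d = 246,050 Wh = 246.1 kWh
ceiling fan: 87.38 W × 14 h × 7 d = 8,563 Wh = 8.563 kWh
electric oven: 4750 W × 3.7 h × 7 d = 123,025 Wh = 123 kWh
pool pump: 1230 W × 14.1 h × 7 d = 121,401 Wh = 121.4 kWh
Total energy = 15.04 + 246.1 + 8.563 + 123 + 121.4 = 514.1 kWh
Cost = 514.1 kWh × $0.294 = $151.14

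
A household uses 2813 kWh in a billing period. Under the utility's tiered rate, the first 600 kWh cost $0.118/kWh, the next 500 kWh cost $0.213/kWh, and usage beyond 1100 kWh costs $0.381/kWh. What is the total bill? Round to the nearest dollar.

First 600 kWh × $0.118 = $70.80
Next 500 kWh × $0.213 = $106.50
Remaining 1713 kWh × $0.381 = $652.65
Total = $829.95 ≈ $830

$830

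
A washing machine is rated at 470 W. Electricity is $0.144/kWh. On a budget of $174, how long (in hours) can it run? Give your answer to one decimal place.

Energy budget = $174 / $0.144 per kWh = 1,208 kWh = 1,208,333 Wh
Runtime = 1,208,333 Wh / 470 W = 2,571 h

2570.9 h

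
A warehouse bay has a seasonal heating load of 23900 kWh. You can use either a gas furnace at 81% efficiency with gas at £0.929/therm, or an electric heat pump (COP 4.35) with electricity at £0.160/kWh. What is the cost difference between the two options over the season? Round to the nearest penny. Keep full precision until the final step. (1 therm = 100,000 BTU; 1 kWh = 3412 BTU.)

£56.19

Heat load = 23900 kWh × 3412 = 81,546,800 BTU
Gas: input = 81,546,800 / 0.81 = 100,675,062 BTU = 1,007 therm → 1,007 × £0.929 = £935.27
Heat pump: 81,546,800 BTU / 3412 = 23,900 kWh heat; / 4.35 = 5,494 kWh in → × £0.160 = £879.08
Difference = |£935.27 − £879.08| = £56.19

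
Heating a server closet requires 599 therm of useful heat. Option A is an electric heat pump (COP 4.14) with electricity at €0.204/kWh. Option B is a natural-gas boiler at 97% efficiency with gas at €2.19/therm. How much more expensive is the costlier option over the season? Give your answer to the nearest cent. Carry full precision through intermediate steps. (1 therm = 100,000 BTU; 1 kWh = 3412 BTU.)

Heat load = 599 therm × 100,000 = 59,900,000 BTU
Gas: input = 59,900,000 / 0.97 = 61,752,577 BTU = 617.5 therm → 617.5 × €2.19 = €1,352.38
Heat pump: 59,900,000 BTU / 3412 = 17,560 kWh heat; / 4.14 = 4,241 kWh in → × €0.204 = €865.06
Difference = |€1,352.38 − €865.06| = €487.32

€487.32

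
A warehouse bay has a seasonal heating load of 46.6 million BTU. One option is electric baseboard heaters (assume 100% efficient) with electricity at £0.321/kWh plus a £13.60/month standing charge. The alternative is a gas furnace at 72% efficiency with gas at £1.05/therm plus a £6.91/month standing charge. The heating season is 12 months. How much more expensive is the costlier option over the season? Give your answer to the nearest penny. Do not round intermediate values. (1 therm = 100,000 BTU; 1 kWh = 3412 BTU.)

Heat load = 46.6 × 10⁶ BTU = 46,600,000 BTU
Gas: input = 46,600,000 / 0.72 = 64,722,222 BTU = 647.2 therm → 647.2 × £1.05 = £679.58; + 12 × £6.91 standing = £762.50
Electric: 46,600,000 BTU / 3412 = 13,660 kWh → × £0.321 = £4,384.11; + 12 × £13.60 standing = £4,547.31
Difference = |£762.50 − £4,547.31| = £3,784.81

£3784.81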